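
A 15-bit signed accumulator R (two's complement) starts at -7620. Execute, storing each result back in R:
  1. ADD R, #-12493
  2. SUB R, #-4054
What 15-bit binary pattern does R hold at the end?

Start: R = -7620 = 110001000111100.
R = -7620 + (-12493) = -20113; wraps to 12655 = 011000101101111
R = 12655 − (-4054) = 16709; wraps to -16059 = 100000101000101

100000101000101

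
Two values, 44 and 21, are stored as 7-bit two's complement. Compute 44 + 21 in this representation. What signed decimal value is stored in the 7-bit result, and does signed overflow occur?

44 → 0101100
21 → 0010101
  0101100
+ 0010101
= 1000001
Result 1000001: MSB = 1 → 65 − 128 = -63.
Both addends are non-negative but the stored result is negative: signed overflow. The true value 44 + 21 = 65 lies outside [-64, 63].

-63; overflow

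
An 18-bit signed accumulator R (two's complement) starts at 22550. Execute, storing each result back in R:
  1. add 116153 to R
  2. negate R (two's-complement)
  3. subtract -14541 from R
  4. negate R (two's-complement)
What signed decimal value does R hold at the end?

Start: R = 22550 = 000101100000010110.
R = 22550 + 116153 = 138703; wraps to -123441 = 100001110111001111
R = −(-123441) = 123441 = 011110001000110001
R = 123441 − (-14541) = 137982; wraps to -124162 = 100001101011111110
R = −(-124162) = 124162 = 011110010100000010

124162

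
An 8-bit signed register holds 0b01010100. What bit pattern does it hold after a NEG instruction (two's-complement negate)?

10101100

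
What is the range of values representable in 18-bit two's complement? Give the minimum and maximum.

min = -131072, max = 131071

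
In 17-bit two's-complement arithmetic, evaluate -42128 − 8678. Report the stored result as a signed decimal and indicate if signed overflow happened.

-42128 → 10101101101110000
8678 → 00010000111100110
Subtract via negate-and-add: invert 00010000111100110 + 1 = 11101111000011010 (i.e. -8678).
  10101101101110000
+ 11101111000011010
= 10011100110001010  (discard carry-out 1)
Result 10011100110001010: MSB = 1 → 80266 − 131072 = -50806.
Both addends (after negating the subtrahend) are negative and so is the stored result: no signed overflow.

-50806; no overflow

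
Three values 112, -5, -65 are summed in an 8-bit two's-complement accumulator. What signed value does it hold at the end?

42

112 + (-5) = 107 (01101011)
107 + (-65) = 42 (00101010)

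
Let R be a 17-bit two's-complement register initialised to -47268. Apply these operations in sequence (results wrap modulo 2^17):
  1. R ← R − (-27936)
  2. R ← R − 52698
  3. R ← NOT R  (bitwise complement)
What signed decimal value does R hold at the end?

Start: R = -47268 = 10100011101011100.
R = -47268 − (-27936) = -19332 = 11011010001111100
R = -19332 − 52698 = -72030; wraps to 59042 = 01110011010100010
R = NOT 01110011010100010 = 10001100101011101 = -59043

-59043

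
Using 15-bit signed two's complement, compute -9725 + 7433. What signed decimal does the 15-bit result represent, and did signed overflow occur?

-9725 → 101101000000011
7433 → 001110100001001
  101101000000011
+ 001110100001001
= 111011100001100
Result 111011100001100: MSB = 1 → 30476 − 32768 = -2292.
Addends have opposite signs, so signed overflow cannot occur.

-2292; no overflow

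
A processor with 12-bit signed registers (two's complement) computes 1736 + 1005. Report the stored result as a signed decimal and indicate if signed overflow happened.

-1355; overflow

1736 → 011011001000
1005 → 001111101101
  011011001000
+ 001111101101
= 101010110101
Result 101010110101: MSB = 1 → 2741 − 4096 = -1355.
Both addends are non-negative but the stored result is negative: signed overflow. The true value 1736 + 1005 = 2741 lies outside [-2048, 2047].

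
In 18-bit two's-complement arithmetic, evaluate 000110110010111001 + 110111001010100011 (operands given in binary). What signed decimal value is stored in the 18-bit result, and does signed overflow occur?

-8356; no overflow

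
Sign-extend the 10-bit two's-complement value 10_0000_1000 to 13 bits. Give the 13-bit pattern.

1111000001000

MSB of 1000001000 is 1; replicate it into the new high bits.
111|1000001000 → 1111000001000 (still -504).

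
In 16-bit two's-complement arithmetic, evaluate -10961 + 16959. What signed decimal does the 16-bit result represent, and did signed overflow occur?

5998; no overflow

-10961 → 1101010100101111
16959 → 0100001000111111
  1101010100101111
+ 0100001000111111
= 0001011101101110  (discard carry-out 1)
Result 0001011101101110: MSB = 0 → value 5998.
Addends have opposite signs, so signed overflow cannot occur.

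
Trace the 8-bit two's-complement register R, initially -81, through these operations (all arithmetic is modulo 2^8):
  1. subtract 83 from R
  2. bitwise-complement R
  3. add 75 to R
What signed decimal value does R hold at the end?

-18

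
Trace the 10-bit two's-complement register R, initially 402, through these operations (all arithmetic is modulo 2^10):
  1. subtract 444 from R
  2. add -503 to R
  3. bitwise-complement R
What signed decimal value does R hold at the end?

-480

Start: R = 402 = 0110010010.
R = 402 − 444 = -42 = 1111010110
R = -42 + (-503) = -545; wraps to 479 = 0111011111
R = NOT 0111011111 = 1000100000 = -480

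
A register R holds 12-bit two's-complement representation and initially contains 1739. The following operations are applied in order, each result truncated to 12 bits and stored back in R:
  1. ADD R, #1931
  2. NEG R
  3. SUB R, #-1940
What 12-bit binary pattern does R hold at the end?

Start: R = 1739 = 011011001011.
R = 1739 + 1931 = 3670; wraps to -426 = 111001010110
R = −(-426) = 426 = 000110101010
R = 426 − (-1940) = 2366; wraps to -1730 = 100100111110

100100111110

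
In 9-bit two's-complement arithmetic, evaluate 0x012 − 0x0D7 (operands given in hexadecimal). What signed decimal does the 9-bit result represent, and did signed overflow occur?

-197; no overflow

0x012 = 000010010 = 18 (signed)
0x0D7 = 011010111 = 215 (signed)
Subtract via negate-and-add: invert 011010111 + 1 = 100101001 (i.e. -215).
  000010010
+ 100101001
= 100111011
Result 100111011: MSB = 1 → 315 − 512 = -197.
Addends (after negating the subtrahend) have opposite signs, so signed overflow cannot occur.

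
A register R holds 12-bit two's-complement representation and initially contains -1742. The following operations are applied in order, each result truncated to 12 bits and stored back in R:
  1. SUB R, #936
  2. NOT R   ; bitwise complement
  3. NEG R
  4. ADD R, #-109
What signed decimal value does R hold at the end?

1310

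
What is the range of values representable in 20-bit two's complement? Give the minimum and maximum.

min = -524288, max = 524287

Minimum: −2^19 = -524288.
Maximum: 2^19 − 1 = 524287.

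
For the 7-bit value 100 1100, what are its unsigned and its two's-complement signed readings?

Unsigned: 1001100 = 76.
Signed: MSB=1 → 76 − 128 = -52.

unsigned = 76, signed = -52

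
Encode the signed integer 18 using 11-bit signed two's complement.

18 is non-negative, so write it directly in 11 bits: 00000010010.

00000010010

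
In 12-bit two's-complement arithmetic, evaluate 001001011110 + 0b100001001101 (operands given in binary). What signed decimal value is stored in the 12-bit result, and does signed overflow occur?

001001011110 = 606 (signed)
0b100001001101 → 100001001101 = -1971 (signed)
  001001011110
+ 100001001101
= 101010101011
Result 101010101011: MSB = 1 → 2731 − 4096 = -1365.
Addends have opposite signs, so signed overflow cannot occur.

-1365; no overflow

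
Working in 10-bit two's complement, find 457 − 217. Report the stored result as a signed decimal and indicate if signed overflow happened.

240; no overflow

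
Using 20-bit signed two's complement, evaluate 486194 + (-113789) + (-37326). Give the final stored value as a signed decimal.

486194 + (-113789) = 372405 (01011010111010110101)
372405 + (-37326) = 335079 (01010001110011100111)

335079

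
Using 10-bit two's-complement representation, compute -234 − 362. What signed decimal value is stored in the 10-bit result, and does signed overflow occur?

428; overflow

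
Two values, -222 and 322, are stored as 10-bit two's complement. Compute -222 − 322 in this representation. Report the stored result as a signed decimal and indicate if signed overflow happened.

-222 → 1100100010
322 → 0101000010
Subtract via negate-and-add: invert 0101000010 + 1 = 1010111110 (i.e. -322).
  1100100010
+ 1010111110
= 0111100000  (discard carry-out 1)
Result 0111100000: MSB = 0 → value 480.
Both addends (after negating the subtrahend) are negative but the stored result is non-negative: signed overflow. The true value -222 − 322 = -544 lies outside [-512, 511].

480; overflow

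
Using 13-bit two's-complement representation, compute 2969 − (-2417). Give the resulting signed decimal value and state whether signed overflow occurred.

-2806; overflow

2969 → 0101110011001
-2417 → 1011010001111
Subtract via negate-and-add: invert 1011010001111 + 1 = 0100101110001 (i.e. 2417).
  0101110011001
+ 0100101110001
= 1010100001010
Result 1010100001010: MSB = 1 → 5386 − 8192 = -2806.
Both addends (after negating the subtrahend) are non-negative but the stored result is negative: signed overflow. The true value 2969 − (-2417) = 5386 lies outside [-4096, 4095].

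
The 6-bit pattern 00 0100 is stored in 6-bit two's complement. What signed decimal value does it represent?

MSB is 0, so the value is non-negative: 000100 = 4.

4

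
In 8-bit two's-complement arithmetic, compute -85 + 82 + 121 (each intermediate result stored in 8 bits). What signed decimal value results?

-85 + 82 = -3 (11111101)
-3 + 121 = 118 (01110110)

118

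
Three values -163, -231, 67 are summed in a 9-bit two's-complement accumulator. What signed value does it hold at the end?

-163 + (-231) = -394 → wraps to 118 (001110110)
118 + 67 = 185 (010111001)

185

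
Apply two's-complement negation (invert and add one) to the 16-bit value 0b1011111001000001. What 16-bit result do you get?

0100000110111111

Invert: 0100000110111110. Add 1: 0100000110111111.
Check: 1011111001000001 = -16831, 0100000110111111 = 16831.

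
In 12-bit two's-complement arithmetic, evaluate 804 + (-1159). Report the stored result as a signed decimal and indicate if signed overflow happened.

-355; no overflow

804 → 001100100100
-1159 → 101101111001
  001100100100
+ 101101111001
= 111010011101
Result 111010011101: MSB = 1 → 3741 − 4096 = -355.
Addends have opposite signs, so signed overflow cannot occur.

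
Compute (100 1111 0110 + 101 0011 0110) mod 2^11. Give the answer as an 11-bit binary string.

  10011110110
+ 10100110110
= 01000101100  (discard carry-out 1)

01000101100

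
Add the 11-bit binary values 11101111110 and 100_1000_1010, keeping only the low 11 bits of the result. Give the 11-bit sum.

10000001000

  11101111110
+ 10010001010
= 10000001000  (discard carry-out 1)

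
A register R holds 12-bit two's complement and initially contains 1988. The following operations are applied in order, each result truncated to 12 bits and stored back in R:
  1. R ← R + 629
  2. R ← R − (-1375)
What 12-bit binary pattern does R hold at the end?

111110011000

Start: R = 1988 = 011111000100.
R = 1988 + 629 = 2617; wraps to -1479 = 101000111001
R = -1479 − (-1375) = -104 = 111110011000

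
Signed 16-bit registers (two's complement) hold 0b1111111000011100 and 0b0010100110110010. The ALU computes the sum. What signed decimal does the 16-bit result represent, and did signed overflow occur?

0b1111111000011100 → 1111111000011100 = -484 (signed)
0b0010100110110010 → 0010100110110010 = 10674 (signed)
  1111111000011100
+ 0010100110110010
= 0010011111001110  (discard carry-out 1)
Result 0010011111001110: MSB = 0 → value 10190.
Addends have opposite signs, so signed overflow cannot occur.

10190; no overflow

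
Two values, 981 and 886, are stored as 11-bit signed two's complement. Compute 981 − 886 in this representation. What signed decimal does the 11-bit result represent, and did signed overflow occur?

95; no overflow

981 → 01111010101
886 → 01101110110
Subtract via negate-and-add: invert 01101110110 + 1 = 10010001010 (i.e. -886).
  01111010101
+ 10010001010
= 00001011111  (discard carry-out 1)
Result 00001011111: MSB = 0 → value 95.
Addends (after negating the subtrahend) have opposite signs, so signed overflow cannot occur.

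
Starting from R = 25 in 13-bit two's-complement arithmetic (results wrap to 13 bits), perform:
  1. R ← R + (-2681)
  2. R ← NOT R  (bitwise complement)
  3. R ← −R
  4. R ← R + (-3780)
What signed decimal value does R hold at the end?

1757

Start: R = 25 = 0000000011001.
R = 25 + (-2681) = -2656 = 1010110100000
R = NOT 1010110100000 = 0101001011111 = 2655
R = −(2655) = -2655 = 1010110100001
R = -2655 + (-3780) = -6435; wraps to 1757 = 0011011011101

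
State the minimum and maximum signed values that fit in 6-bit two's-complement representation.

Minimum: −2^5 = -32.
Maximum: 2^5 − 1 = 31.

min = -32, max = 31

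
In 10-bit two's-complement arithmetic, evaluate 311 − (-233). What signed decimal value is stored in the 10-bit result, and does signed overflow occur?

-480; overflow

311 → 0100110111
-233 → 1100010111
Subtract via negate-and-add: invert 1100010111 + 1 = 0011101001 (i.e. 233).
  0100110111
+ 0011101001
= 1000100000
Result 1000100000: MSB = 1 → 544 − 1024 = -480.
Both addends (after negating the subtrahend) are non-negative but the stored result is negative: signed overflow. The true value 311 − (-233) = 544 lies outside [-512, 511].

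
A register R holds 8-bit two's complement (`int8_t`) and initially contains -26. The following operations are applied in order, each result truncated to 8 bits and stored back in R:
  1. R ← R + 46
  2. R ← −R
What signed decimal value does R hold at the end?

Start: R = -26 = 11100110.
R = -26 + 46 = 20 = 00010100
R = −(20) = -20 = 11101100

-20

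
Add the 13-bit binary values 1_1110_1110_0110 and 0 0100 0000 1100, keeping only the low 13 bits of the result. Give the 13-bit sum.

  1111011100110
+ 0010000001100
= 0001011110010  (discard carry-out 1)

0001011110010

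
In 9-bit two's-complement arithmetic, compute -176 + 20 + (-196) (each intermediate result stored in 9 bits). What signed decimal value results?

-176 + 20 = -156 (101100100)
-156 + (-196) = -352 → wraps to 160 (010100000)

160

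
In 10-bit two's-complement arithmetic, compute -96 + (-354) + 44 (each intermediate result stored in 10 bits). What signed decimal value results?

-96 + (-354) = -450 (1000111110)
-450 + 44 = -406 (1001101010)

-406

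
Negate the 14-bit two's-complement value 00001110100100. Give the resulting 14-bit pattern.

11110001011100

Invert: 11110001011011. Add 1: 11110001011100.
Check: 00001110100100 = 932, 11110001011100 = -932.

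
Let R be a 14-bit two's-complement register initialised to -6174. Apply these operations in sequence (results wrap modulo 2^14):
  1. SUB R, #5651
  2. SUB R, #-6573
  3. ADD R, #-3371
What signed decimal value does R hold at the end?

7761

Start: R = -6174 = 10011111100010.
R = -6174 − 5651 = -11825; wraps to 4559 = 01000111001111
R = 4559 − (-6573) = 11132; wraps to -5252 = 10101101111100
R = -5252 + (-3371) = -8623; wraps to 7761 = 01111001010001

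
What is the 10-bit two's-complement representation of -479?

1000100001

|-479| = 479 = 0111011111 in 10 bits.
Invert the bits: 1000100000. Add 1: 1000100001.
Check: 1000100001 reads as 545 − 1024 = -479.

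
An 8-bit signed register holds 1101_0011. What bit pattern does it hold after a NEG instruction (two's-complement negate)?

00101101

Invert: 00101100. Add 1: 00101101.
Check: 11010011 = -45, 00101101 = 45.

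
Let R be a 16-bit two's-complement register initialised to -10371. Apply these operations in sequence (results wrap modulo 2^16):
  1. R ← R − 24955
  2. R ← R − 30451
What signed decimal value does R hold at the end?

Start: R = -10371 = 1101011101111101.
R = -10371 − 24955 = -35326; wraps to 30210 = 0111011000000010
R = 30210 − 30451 = -241 = 1111111100001111

-241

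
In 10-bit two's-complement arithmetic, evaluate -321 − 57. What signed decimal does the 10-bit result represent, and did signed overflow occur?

-378; no overflow

-321 → 1010111111
57 → 0000111001
Subtract via negate-and-add: invert 0000111001 + 1 = 1111000111 (i.e. -57).
  1010111111
+ 1111000111
= 1010000110  (discard carry-out 1)
Result 1010000110: MSB = 1 → 646 − 1024 = -378.
Both addends (after negating the subtrahend) are negative and so is the stored result: no signed overflow.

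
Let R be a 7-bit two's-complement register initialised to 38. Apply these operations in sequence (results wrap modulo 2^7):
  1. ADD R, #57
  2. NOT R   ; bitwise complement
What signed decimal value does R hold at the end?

32

Start: R = 38 = 0100110.
R = 38 + 57 = 95; wraps to -33 = 1011111
R = NOT 1011111 = 0100000 = 32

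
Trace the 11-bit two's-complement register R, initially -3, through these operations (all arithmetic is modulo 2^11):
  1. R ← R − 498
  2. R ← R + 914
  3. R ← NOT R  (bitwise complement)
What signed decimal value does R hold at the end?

Start: R = -3 = 11111111101.
R = -3 − 498 = -501 = 11000001011
R = -501 + 914 = 413 = 00110011101
R = NOT 00110011101 = 11001100010 = -414

-414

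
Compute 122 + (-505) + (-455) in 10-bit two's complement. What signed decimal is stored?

186

122 + (-505) = -383 (1010000001)
-383 + (-455) = -838 → wraps to 186 (0010111010)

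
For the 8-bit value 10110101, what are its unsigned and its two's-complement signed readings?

unsigned = 181, signed = -75

Unsigned: 10110101 = 181.
Signed: MSB=1 → 181 − 256 = -75.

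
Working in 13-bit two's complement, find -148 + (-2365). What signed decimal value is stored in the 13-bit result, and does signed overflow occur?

-2513; no overflow

-148 → 1111101101100
-2365 → 1011011000011
  1111101101100
+ 1011011000011
= 1011000101111  (discard carry-out 1)
Result 1011000101111: MSB = 1 → 5679 − 8192 = -2513.
Both addends are negative and so is the stored result: no signed overflow.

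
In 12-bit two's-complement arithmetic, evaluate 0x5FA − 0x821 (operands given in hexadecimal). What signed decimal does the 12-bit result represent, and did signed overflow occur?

-551; overflow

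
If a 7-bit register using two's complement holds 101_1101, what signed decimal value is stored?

MSB is 1, so the value is negative.
Invert: 0100010. Add 1: 0100011 = 35. So the value is −35.

-35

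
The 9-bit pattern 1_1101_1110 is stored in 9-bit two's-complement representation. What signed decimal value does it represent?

-34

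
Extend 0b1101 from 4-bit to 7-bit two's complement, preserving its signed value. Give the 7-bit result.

1111101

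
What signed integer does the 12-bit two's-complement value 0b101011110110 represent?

-1290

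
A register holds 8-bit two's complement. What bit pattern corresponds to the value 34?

00100010

34 is non-negative, so write it directly in 8 bits: 00100010.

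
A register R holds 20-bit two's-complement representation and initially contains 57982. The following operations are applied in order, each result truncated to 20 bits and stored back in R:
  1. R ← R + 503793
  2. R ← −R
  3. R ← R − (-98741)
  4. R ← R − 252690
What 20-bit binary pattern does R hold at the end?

Start: R = 57982 = 00001110001001111110.
R = 57982 + 503793 = 561775; wraps to -486801 = 10001001001001101111
R = −(-486801) = 486801 = 01110110110110010001
R = 486801 − (-98741) = 585542; wraps to -463034 = 10001110111101000110
R = -463034 − 252690 = -715724; wraps to 332852 = 01010001010000110100

01010001010000110100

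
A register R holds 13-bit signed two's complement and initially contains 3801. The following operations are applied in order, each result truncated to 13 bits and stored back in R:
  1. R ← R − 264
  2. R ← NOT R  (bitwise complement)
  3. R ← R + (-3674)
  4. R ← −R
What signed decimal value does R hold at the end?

Start: R = 3801 = 0111011011001.
R = 3801 − 264 = 3537 = 0110111010001
R = NOT 0110111010001 = 1001000101110 = -3538
R = -3538 + (-3674) = -7212; wraps to 980 = 0001111010100
R = −(980) = -980 = 1110000101100

-980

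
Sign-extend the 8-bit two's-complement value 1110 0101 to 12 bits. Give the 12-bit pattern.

MSB of 11100101 is 1; replicate it into the new high bits.
1111|11100101 → 111111100101 (still -27).

111111100101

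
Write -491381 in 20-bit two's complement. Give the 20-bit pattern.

10001000000010001011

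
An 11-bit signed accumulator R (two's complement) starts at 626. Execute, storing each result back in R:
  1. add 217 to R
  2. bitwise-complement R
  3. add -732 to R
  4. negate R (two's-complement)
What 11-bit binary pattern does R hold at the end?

11000101000

Start: R = 626 = 01001110010.
R = 626 + 217 = 843 = 01101001011
R = NOT 01101001011 = 10010110100 = -844
R = -844 + (-732) = -1576; wraps to 472 = 00111011000
R = −(472) = -472 = 11000101000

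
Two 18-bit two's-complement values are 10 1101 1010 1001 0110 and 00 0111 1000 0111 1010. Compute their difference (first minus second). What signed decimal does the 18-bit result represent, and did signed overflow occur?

-105956; no overflow

10 1101 1010 1001 0110 → 101101101010010110 = -75114 (signed)
00 0111 1000 0111 1010 → 000111100001111010 = 30842 (signed)
Subtract via negate-and-add: invert 000111100001111010 + 1 = 111000011110000110 (i.e. -30842).
  101101101010010110
+ 111000011110000110
= 100110001000011100  (discard carry-out 1)
Result 100110001000011100: MSB = 1 → 156188 − 262144 = -105956.
Both addends (after negating the subtrahend) are negative and so is the stored result: no signed overflow.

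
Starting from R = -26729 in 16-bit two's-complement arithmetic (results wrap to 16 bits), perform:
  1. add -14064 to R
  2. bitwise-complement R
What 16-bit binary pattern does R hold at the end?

1001111101011000

Start: R = -26729 = 1001011110010111.
R = -26729 + (-14064) = -40793; wraps to 24743 = 0110000010100111
R = NOT 0110000010100111 = 1001111101011000 = -24744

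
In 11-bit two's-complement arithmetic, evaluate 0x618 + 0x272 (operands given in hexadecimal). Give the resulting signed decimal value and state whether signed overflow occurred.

138; no overflow

0x618 = 11000011000 = -488 (signed)
0x272 = 01001110010 = 626 (signed)
  11000011000
+ 01001110010
= 00010001010  (discard carry-out 1)
Result 00010001010: MSB = 0 → value 138.
Addends have opposite signs, so signed overflow cannot occur.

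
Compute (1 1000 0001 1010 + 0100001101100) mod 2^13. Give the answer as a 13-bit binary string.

0000010000110

  1100000011010
+ 0100001101100
= 0000010000110  (discard carry-out 1)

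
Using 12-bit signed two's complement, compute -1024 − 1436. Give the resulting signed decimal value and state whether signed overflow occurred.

-1024 → 110000000000
1436 → 010110011100
Subtract via negate-and-add: invert 010110011100 + 1 = 101001100100 (i.e. -1436).
  110000000000
+ 101001100100
= 011001100100  (discard carry-out 1)
Result 011001100100: MSB = 0 → value 1636.
Both addends (after negating the subtrahend) are negative but the stored result is non-negative: signed overflow. The true value -1024 − 1436 = -2460 lies outside [-2048, 2047].

1636; overflow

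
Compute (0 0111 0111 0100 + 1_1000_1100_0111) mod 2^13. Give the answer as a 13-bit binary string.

0000000111011

  0011101110100
+ 1100011000111
= 0000000111011  (discard carry-out 1)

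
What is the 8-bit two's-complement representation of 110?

110 is non-negative, so write it directly in 8 bits: 01101110.

01101110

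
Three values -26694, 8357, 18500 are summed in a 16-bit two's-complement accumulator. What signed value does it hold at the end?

163

-26694 + 8357 = -18337 (1011100001011111)
-18337 + 18500 = 163 (0000000010100011)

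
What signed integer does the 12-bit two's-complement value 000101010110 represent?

MSB is 0, so the value is non-negative: 000101010110 = 342.

342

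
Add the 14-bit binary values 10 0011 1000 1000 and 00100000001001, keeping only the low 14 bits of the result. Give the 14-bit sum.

10101110010001

  10001110001000
+ 00100000001001
= 10101110010001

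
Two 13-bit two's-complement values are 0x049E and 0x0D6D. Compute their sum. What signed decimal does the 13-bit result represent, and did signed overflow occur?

-3573; overflow

0x049E = 0010010011110 = 1182 (signed)
0x0D6D = 0110101101101 = 3437 (signed)
  0010010011110
+ 0110101101101
= 1001000001011
Result 1001000001011: MSB = 1 → 4619 − 8192 = -3573.
Both addends are non-negative but the stored result is negative: signed overflow. The true value 1182 + 3437 = 4619 lies outside [-4096, 4095].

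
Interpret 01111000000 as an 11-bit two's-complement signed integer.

MSB is 0, so the value is non-negative: 01111000000 = 960.

960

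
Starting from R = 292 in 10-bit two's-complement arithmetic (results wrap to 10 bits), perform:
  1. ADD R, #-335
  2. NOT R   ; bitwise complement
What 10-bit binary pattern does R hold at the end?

Start: R = 292 = 0100100100.
R = 292 + (-335) = -43 = 1111010101
R = NOT 1111010101 = 0000101010 = 42

0000101010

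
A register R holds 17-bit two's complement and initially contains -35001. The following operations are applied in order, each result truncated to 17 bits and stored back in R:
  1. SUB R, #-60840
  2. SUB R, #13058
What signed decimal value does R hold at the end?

12781

Start: R = -35001 = 10111011101000111.
R = -35001 − (-60840) = 25839 = 00110010011101111
R = 25839 − 13058 = 12781 = 00011000111101101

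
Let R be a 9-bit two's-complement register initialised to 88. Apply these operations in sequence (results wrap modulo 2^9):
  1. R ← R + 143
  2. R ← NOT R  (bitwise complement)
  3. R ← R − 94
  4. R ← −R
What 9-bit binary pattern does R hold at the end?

Start: R = 88 = 001011000.
R = 88 + 143 = 231 = 011100111
R = NOT 011100111 = 100011000 = -232
R = -232 − 94 = -326; wraps to 186 = 010111010
R = −(186) = -186 = 101000110

101000110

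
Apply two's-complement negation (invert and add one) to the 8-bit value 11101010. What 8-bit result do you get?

00010110

Invert: 00010101. Add 1: 00010110.
Check: 11101010 = -22, 00010110 = 22.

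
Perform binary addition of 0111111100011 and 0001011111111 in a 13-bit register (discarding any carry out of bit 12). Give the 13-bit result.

1001011100010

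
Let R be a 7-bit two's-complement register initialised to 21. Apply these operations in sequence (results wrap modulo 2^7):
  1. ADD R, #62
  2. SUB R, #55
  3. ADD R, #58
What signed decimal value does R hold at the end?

-42

Start: R = 21 = 0010101.
R = 21 + 62 = 83; wraps to -45 = 1010011
R = -45 − 55 = -100; wraps to 28 = 0011100
R = 28 + 58 = 86; wraps to -42 = 1010110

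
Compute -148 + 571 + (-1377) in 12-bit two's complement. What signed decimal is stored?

-954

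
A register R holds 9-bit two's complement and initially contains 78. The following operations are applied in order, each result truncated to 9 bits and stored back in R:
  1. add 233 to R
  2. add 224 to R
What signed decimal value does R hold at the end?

Start: R = 78 = 001001110.
R = 78 + 233 = 311; wraps to -201 = 100110111
R = -201 + 224 = 23 = 000010111

23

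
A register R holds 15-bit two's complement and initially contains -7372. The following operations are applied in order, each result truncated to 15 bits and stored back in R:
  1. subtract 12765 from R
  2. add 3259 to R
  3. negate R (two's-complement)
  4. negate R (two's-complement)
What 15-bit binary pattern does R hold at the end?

011111000010010

Start: R = -7372 = 110001100110100.
R = -7372 − 12765 = -20137; wraps to 12631 = 011000101010111
R = 12631 + 3259 = 15890 = 011111000010010
R = −(15890) = -15890 = 100000111101110
R = −(-15890) = 15890 = 011111000010010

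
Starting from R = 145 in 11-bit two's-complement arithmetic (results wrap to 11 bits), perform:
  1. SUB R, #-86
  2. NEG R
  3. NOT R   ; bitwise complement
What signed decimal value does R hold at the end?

230

Start: R = 145 = 00010010001.
R = 145 − (-86) = 231 = 00011100111
R = −(231) = -231 = 11100011001
R = NOT 11100011001 = 00011100110 = 230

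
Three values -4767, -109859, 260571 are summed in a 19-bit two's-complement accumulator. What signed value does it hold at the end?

145945

-4767 + (-109859) = -114626 (1100100000000111110)
-114626 + 260571 = 145945 (0100011101000011001)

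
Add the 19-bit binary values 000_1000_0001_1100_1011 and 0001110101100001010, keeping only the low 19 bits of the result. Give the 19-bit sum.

0010110110011010101

  0001000000111001011
+ 0001110101100001010
= 0010110110011010101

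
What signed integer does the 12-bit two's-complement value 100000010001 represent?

MSB is 1, so the value is negative.
Invert: 011111101110. Add 1: 011111101111 = 2031. So the value is −2031.

-2031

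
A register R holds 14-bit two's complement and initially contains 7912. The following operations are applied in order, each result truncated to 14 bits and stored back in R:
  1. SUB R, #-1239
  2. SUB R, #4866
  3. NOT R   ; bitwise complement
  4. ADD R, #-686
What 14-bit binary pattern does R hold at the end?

Start: R = 7912 = 01111011101000.
R = 7912 − (-1239) = 9151; wraps to -7233 = 10001110111111
R = -7233 − 4866 = -12099; wraps to 4285 = 01000010111101
R = NOT 01000010111101 = 10111101000010 = -4286
R = -4286 + (-686) = -4972 = 10110010010100

10110010010100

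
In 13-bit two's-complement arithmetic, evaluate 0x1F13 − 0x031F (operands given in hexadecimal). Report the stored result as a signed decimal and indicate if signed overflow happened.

-1036; no overflow

0x1F13 = 1111100010011 = -237 (signed)
0x031F = 0001100011111 = 799 (signed)
Subtract via negate-and-add: invert 0001100011111 + 1 = 1110011100001 (i.e. -799).
  1111100010011
+ 1110011100001
= 1101111110100  (discard carry-out 1)
Result 1101111110100: MSB = 1 → 7156 − 8192 = -1036.
Both addends (after negating the subtrahend) are negative and so is the stored result: no signed overflow.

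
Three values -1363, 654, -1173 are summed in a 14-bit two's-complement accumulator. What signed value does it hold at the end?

-1363 + 654 = -709 (11110100111011)
-709 + (-1173) = -1882 (11100010100110)

-1882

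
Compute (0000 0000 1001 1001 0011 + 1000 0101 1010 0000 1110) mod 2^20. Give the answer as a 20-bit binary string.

  00000000100110010011
+ 10000101101000001110
= 10000110001110100001

10000110001110100001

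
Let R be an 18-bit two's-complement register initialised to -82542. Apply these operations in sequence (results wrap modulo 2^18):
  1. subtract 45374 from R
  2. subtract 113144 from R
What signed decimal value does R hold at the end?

21084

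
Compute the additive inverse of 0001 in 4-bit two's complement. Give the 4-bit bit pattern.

1111

Invert: 1110. Add 1: 1111.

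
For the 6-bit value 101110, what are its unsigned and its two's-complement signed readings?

unsigned = 46, signed = -18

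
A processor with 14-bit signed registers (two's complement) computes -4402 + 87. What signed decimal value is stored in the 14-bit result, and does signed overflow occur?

-4315; no overflow

-4402 → 10111011001110
87 → 00000001010111
  10111011001110
+ 00000001010111
= 10111100100101
Result 10111100100101: MSB = 1 → 12069 − 16384 = -4315.
Addends have opposite signs, so signed overflow cannot occur.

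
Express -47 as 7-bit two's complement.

|-47| = 47 = 0101111 in 7 bits.
Invert the bits: 1010000. Add 1: 1010001.

1010001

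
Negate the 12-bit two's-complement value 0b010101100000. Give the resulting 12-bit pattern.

Invert: 101010011111. Add 1: 101010100000.

101010100000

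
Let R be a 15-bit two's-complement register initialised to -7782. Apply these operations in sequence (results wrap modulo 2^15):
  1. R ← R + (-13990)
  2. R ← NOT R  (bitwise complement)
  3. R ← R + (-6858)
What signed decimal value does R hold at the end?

14913

Start: R = -7782 = 110000110011010.
R = -7782 + (-13990) = -21772; wraps to 10996 = 010101011110100
R = NOT 010101011110100 = 101010100001011 = -10997
R = -10997 + (-6858) = -17855; wraps to 14913 = 011101001000001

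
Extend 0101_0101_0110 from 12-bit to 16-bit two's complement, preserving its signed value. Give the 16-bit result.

0000010101010110

MSB of 010101010110 is 0; replicate it into the new high bits.
0000|010101010110 → 0000010101010110 (still 1366).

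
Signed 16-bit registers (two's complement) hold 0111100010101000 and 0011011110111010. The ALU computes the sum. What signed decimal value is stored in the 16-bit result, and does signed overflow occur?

0111100010101000 = 30888 (signed)
0011011110111010 = 14266 (signed)
  0111100010101000
+ 0011011110111010
= 1011000001100010
Result 1011000001100010: MSB = 1 → 45154 − 65536 = -20382.
Both addends are non-negative but the stored result is negative: signed overflow. The true value 30888 + 14266 = 45154 lies outside [-32768, 32767].

-20382; overflow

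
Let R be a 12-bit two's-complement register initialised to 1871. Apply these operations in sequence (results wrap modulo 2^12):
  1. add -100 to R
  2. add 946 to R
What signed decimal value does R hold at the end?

-1379

Start: R = 1871 = 011101001111.
R = 1871 + (-100) = 1771 = 011011101011
R = 1771 + 946 = 2717; wraps to -1379 = 101010011101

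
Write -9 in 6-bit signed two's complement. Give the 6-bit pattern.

110111

|-9| = 9 = 001001 in 6 bits.
Invert the bits: 110110. Add 1: 110111.
Check: 110111 reads as 55 − 64 = -9.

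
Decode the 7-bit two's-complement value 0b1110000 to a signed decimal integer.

-16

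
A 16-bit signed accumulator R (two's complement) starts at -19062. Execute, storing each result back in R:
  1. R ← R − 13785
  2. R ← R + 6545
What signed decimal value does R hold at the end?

Start: R = -19062 = 1011010110001010.
R = -19062 − 13785 = -32847; wraps to 32689 = 0111111110110001
R = 32689 + 6545 = 39234; wraps to -26302 = 1001100101000010

-26302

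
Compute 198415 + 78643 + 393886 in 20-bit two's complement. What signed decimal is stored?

-377632

198415 + 78643 = 277058 (01000011101001000010)
277058 + 393886 = 670944 → wraps to -377632 (10100011110011100000)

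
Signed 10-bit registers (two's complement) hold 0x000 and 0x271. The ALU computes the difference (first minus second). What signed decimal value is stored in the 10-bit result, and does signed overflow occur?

0x000 = 0000000000 = 0 (signed)
0x271 = 1001110001 = -399 (signed)
Subtract via negate-and-add: invert 1001110001 + 1 = 0110001111 (i.e. 399).
  0000000000
+ 0110001111
= 0110001111
Result 0110001111: MSB = 0 → value 399.
Both addends (after negating the subtrahend) are non-negative and so is the stored result: no signed overflow.

399; no overflow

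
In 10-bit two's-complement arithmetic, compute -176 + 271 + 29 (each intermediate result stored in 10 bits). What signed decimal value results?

124

-176 + 271 = 95 (0001011111)
95 + 29 = 124 (0001111100)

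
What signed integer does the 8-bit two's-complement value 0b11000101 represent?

-59

MSB is 1, so the value is negative.
Invert: 00111010. Add 1: 00111011 = 59. So the value is −59.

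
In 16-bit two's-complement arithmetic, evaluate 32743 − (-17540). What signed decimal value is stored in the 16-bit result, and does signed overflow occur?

-15253; overflow

32743 → 0111111111100111
-17540 → 1011101101111100
Subtract via negate-and-add: invert 1011101101111100 + 1 = 0100010010000100 (i.e. 17540).
  0111111111100111
+ 0100010010000100
= 1100010001101011
Result 1100010001101011: MSB = 1 → 50283 − 65536 = -15253.
Both addends (after negating the subtrahend) are non-negative but the stored result is negative: signed overflow. The true value 32743 − (-17540) = 50283 lies outside [-32768, 32767].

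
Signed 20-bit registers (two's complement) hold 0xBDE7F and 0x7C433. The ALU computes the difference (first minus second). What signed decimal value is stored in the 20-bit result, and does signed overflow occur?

268876; overflow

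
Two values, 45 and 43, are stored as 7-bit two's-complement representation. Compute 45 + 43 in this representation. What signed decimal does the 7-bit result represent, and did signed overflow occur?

45 → 0101101
43 → 0101011
  0101101
+ 0101011
= 1011000
Result 1011000: MSB = 1 → 88 − 128 = -40.
Both addends are non-negative but the stored result is negative: signed overflow. The true value 45 + 43 = 88 lies outside [-64, 63].

-40; overflow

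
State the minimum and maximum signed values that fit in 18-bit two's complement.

min = -131072, max = 131071

Minimum: −2^17 = -131072.
Maximum: 2^17 − 1 = 131071.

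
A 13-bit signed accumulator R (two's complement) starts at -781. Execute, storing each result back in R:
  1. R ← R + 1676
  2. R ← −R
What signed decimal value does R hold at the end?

Start: R = -781 = 1110011110011.
R = -781 + 1676 = 895 = 0001101111111
R = −(895) = -895 = 1110010000001

-895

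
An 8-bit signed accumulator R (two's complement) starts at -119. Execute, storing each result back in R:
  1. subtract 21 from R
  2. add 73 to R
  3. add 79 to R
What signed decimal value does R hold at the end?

Start: R = -119 = 10001001.
R = -119 − 21 = -140; wraps to 116 = 01110100
R = 116 + 73 = 189; wraps to -67 = 10111101
R = -67 + 79 = 12 = 00001100

12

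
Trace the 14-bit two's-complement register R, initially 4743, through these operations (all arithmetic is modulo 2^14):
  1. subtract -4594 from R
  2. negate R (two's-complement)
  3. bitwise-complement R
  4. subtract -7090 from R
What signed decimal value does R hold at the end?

42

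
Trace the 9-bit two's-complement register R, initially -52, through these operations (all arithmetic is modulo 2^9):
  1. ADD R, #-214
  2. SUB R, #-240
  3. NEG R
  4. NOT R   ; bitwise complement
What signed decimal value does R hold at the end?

Start: R = -52 = 111001100.
R = -52 + (-214) = -266; wraps to 246 = 011110110
R = 246 − (-240) = 486; wraps to -26 = 111100110
R = −(-26) = 26 = 000011010
R = NOT 000011010 = 111100101 = -27

-27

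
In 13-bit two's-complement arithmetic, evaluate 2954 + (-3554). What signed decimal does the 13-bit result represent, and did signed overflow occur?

-600; no overflow

2954 → 0101110001010
-3554 → 1001000011110
  0101110001010
+ 1001000011110
= 1110110101000
Result 1110110101000: MSB = 1 → 7592 − 8192 = -600.
Addends have opposite signs, so signed overflow cannot occur.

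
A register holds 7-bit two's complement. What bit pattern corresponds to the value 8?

8 is non-negative, so write it directly in 7 bits: 0001000.

0001000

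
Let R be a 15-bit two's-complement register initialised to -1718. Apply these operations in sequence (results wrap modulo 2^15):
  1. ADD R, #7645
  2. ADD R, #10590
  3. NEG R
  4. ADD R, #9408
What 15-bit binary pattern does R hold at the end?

110010000111011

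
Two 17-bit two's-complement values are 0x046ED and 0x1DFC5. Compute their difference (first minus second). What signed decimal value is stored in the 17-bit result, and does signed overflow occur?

0x046ED = 00100011011101101 = 18157 (signed)
0x1DFC5 = 11101111111000101 = -8251 (signed)
Subtract via negate-and-add: invert 11101111111000101 + 1 = 00010000000111011 (i.e. 8251).
  00100011011101101
+ 00010000000111011
= 00110011100101000
Result 00110011100101000: MSB = 0 → value 26408.
Both addends (after negating the subtrahend) are non-negative and so is the stored result: no signed overflow.

26408; no overflow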